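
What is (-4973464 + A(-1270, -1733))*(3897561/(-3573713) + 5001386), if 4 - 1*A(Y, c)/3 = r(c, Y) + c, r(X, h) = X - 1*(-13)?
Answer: -88707913552171676101/3573713 ≈ -2.4822e+13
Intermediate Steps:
r(X, h) = 13 + X (r(X, h) = X + 13 = 13 + X)
A(Y, c) = -27 - 6*c (A(Y, c) = 12 - 3*((13 + c) + c) = 12 - 3*(13 + 2*c) = 12 + (-39 - 6*c) = -27 - 6*c)
(-4973464 + A(-1270, -1733))*(3897561/(-3573713) + 5001386) = (-4973464 + (-27 - 6*(-1733)))*(3897561/(-3573713) + 5001386) = (-4973464 + (-27 + 10398))*(3897561*(-1/3573713) + 5001386) = (-4973464 + 10371)*(-3897561/3573713 + 5001386) = -4963093*17873514268657/3573713 = -88707913552171676101/3573713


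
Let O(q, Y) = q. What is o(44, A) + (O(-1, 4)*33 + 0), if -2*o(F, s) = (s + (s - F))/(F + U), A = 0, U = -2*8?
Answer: -451/14 ≈ -32.214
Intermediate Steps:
U = -16
o(F, s) = -(-F + 2*s)/(2*(-16 + F)) (o(F, s) = -(s + (s - F))/(2*(F - 16)) = -(-F + 2*s)/(2*(-16 + F)))
o(44, A) + (O(-1, 4)*33 + 0) = ((½)*44 - 1*0)/(-16 + 44) + (-1*33 + 0) = (22 + 0)/28 + (-33 + 0) = (1/28)*22 - 33 = 11/14 - 33 = -451/14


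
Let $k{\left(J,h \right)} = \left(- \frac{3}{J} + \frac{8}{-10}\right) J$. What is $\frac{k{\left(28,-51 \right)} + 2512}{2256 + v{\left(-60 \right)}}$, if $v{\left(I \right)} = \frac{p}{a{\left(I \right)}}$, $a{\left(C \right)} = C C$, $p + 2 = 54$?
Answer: $\frac{2237940}{2030413} \approx 1.1022$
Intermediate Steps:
$p = 52$ ($p = -2 + 54 = 52$)
$a{\left(C \right)} = C^{2}$
$v{\left(I \right)} = \frac{52}{I^{2}}$
$k{\left(J,h \right)} = J \left(- \frac{4}{5} - \frac{3}{J}\right)$ ($k{\left(J,h \right)} = \left(- \frac{3}{J} + 8 \left(- \frac{1}{10}\right)\right) J = \left(- \frac{3}{J} - \frac{4}{5}\right) J = \left(- \frac{4}{5} - \frac{3}{J}\right) J = J \left(- \frac{4}{5} - \frac{3}{J}\right)$)
$\frac{k{\left(28,-51 \right)} + 2512}{2256 + v{\left(-60 \right)}} = \frac{\left(-3 - \frac{112}{5}\right) + 2512}{2256 + \frac{52}{3600}} = \frac{\left(-3 - \frac{112}{5}\right) + 2512}{2256 + 52 \cdot \frac{1}{3600}} = \frac{- \frac{127}{5} + 2512}{2256 + \frac{13}{900}} = \frac{12433}{5 \cdot \frac{2030413}{900}} = \frac{12433}{5} \cdot \frac{900}{2030413} = \frac{2237940}{2030413}$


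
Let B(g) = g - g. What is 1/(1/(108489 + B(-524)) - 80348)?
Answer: -108489/8716874171 ≈ -1.2446e-5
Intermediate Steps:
B(g) = 0
1/(1/(108489 + B(-524)) - 80348) = 1/(1/(108489 + 0) - 80348) = 1/(1/108489 - 80348) = 1/(-8716874171/108489) = -108489/8716874171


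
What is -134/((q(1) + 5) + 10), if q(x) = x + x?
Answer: -134/17 ≈ -7.8824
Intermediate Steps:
q(x) = 2*x
-134/((q(1) + 5) + 10) = -134/((2*1 + 5) + 10) = -134/((2 + 5) + 10) = -134/(7 + 10) = -134/17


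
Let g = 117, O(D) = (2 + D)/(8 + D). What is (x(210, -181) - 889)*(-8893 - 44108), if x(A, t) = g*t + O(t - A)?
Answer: 447905567889/383 ≈ 1.1695e+9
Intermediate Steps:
O(D) = (2 + D)/(8 + D)
x(A, t) = 117*t + (2 + t - A)/(8 + t - A) (x(A, t) = 117*t + (2 + (t - A))/(8 + (t - A)) = 117*t + (2 + t - A)/(8 + t - A))
(x(210, -181) - 889)*(-8893 - 44108) = ((2 - 181 - 1*210 + 117*(-181)*(8 - 181 - 1*210))/(8 - 181 - 1*210) - 889)*(-8893 - 44108) = ((2 - 181 - 210 + 117*(-181)*(8 - 181 - 210))/(8 - 181 - 210) - 889)*(-53001) = ((2 - 181 - 210 + 117*(-181)*(-383))/(-383) - 889)*(-53001) = (-(2 - 181 - 210 + 8110791)/383 - 889)*(-53001) = (-1/383*8110402 - 889)*(-53001) = (-8110402/383 - 889)*(-53001) = -8450889/383*(-53001) = 447905567889/383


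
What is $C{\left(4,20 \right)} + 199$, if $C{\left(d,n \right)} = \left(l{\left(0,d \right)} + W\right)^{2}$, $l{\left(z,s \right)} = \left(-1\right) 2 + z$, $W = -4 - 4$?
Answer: $299$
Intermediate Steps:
$W = -8$
$l{\left(z,s \right)} = -2 + z$
$C{\left(d,n \right)} = 100$ ($C{\left(d,n \right)} = \left(\left(-2 + 0\right) - 8\right)^{2} = \left(-2 - 8\right)^{2} = \left(-10\right)^{2} = 100$)
$C{\left(4,20 \right)} + 199 = 100 + 199 = 299$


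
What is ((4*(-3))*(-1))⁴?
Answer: 20736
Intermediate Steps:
((4*(-3))*(-1))⁴ = (-12*(-1))⁴ = 12⁴ = 20736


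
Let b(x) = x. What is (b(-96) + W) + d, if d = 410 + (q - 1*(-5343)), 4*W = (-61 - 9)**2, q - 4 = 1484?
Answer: 8370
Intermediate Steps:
q = 1488 (q = 4 + 1484 = 1488)
W = 1225 (W = (-61 - 9)**2/4 = (1/4)*(-70)**2 = (1/4)*4900 = 1225)
d = 7241 (d = 410 + (1488 - 1*(-5343)) = 410 + (1488 + 5343) = 410 + 6831 = 7241)
(b(-96) + W) + d = (-96 + 1225) + 7241 = 1129 + 7241 = 8370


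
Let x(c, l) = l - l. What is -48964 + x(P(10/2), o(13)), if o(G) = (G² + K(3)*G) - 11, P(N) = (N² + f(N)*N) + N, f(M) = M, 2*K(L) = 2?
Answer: -48964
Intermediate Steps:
K(L) = 1 (K(L) = (½)*2 = 1)
P(N) = N + 2*N² (P(N) = (N² + N*N) + N = (N² + N²) + N = 2*N² + N = N + 2*N²)
o(G) = -11 + G + G² (o(G) = (G² + 1*G) - 11 = (G² + G) - 11 = (G + G²) - 11 = -11 + G + G²)
x(c, l) = 0
-48964 + x(P(10/2), o(13)) = -48964 + 0 = -48964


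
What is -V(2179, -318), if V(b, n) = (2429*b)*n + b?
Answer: 1683105359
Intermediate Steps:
V(b, n) = b + 2429*b*n (V(b, n) = 2429*b*n + b = b + 2429*b*n)
-V(2179, -318) = -2179*(1 + 2429*(-318)) = -2179*(1 - 772422) = -2179*(-772421) = -1*(-1683105359) = 1683105359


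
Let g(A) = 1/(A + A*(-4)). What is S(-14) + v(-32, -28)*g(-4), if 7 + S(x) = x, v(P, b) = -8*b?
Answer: -7/3 ≈ -2.3333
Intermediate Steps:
S(x) = -7 + x
g(A) = -1/(3*A) (g(A) = 1/(A - 4*A) = 1/(-3*A) = -1/(3*A))
S(-14) + v(-32, -28)*g(-4) = (-7 - 14) + (-8*(-28))*(-⅓/(-4)) = -21 + 224*(-⅓*(-¼)) = -21 + 224*(1/12) = -21 + 56/3 = -7/3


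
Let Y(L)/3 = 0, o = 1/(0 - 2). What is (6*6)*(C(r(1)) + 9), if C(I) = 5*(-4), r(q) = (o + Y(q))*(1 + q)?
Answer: -396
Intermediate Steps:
o = -½ (o = 1/(-2) = -½ ≈ -0.50000)
Y(L) = 0 (Y(L) = 3*0 = 0)
r(q) = -½ - q/2 (r(q) = (-½ + 0)*(1 + q) = -(1 + q)/2 = -½ - q/2)
C(I) = -20
(6*6)*(C(r(1)) + 9) = (6*6)*(-20 + 9) = 36*(-11) = -396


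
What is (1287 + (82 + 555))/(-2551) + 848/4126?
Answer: -2887588/5262713 ≈ -0.54869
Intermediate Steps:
(1287 + (82 + 555))/(-2551) + 848/4126 = (1287 + 637)*(-1/2551) + 848*(1/4126) = 1924*(-1/2551) + 424/2063 = -1924/2551 + 424/2063 = -2887588/5262713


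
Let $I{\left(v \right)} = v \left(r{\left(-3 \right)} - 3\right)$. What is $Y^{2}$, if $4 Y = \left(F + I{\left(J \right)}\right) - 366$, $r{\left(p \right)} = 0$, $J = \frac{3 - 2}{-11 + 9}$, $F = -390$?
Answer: $\frac{2277081}{64} \approx 35579.0$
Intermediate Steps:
$J = - \frac{1}{2}$ ($J = 1 \frac{1}{-2} = 1 \left(- \frac{1}{2}\right) = - \frac{1}{2} \approx -0.5$)
$I{\left(v \right)} = - 3 v$ ($I{\left(v \right)} = v \left(0 - 3\right) = v \left(-3\right) = - 3 v$)
$Y = - \frac{1509}{8}$ ($Y = \frac{\left(-390 - - \frac{3}{2}\right) - 366}{4} = \frac{\left(-390 + \frac{3}{2}\right) - 366}{4} = \frac{- \frac{777}{2} - 366}{4} = \frac{1}{4} \left(- \frac{1509}{2}\right) = - \frac{1509}{8} \approx -188.63$)
$Y^{2} = \left(- \frac{1509}{8}\right)^{2} = \frac{2277081}{64}$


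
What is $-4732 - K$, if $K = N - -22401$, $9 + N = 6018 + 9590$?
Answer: $-42732$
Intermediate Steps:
$N = 15599$ ($N = -9 + \left(6018 + 9590\right) = -9 + 15608 = 15599$)
$K = 38000$ ($K = 15599 - -22401 = 15599 + 22401 = 38000$)
$-4732 - K = -4732 - 38000 = -42732$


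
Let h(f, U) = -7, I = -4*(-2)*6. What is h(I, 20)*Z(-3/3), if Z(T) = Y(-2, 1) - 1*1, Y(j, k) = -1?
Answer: 14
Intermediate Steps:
I = 48 (I = 8*6 = 48)
Z(T) = -2 (Z(T) = -1 - 1*1 = -1 - 1 = -2)
h(I, 20)*Z(-3/3) = -7*(-2) = 14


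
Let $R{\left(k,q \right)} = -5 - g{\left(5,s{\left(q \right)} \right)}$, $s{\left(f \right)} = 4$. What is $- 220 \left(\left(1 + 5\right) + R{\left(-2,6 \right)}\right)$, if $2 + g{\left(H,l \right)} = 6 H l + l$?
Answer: $26620$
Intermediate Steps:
$g{\left(H,l \right)} = -2 + l + 6 H l$ ($g{\left(H,l \right)} = -2 + \left(6 H l + l\right) = -2 + \left(l + 6 H l\right) = -2 + l + 6 H l$)
$R{\left(k,q \right)} = -127$ ($R{\left(k,q \right)} = -5 - \left(-2 + 4 + 6 \cdot 5 \cdot 4\right) = -5 - \left(-2 + 4 + 120\right) = -5 - 122 = -127$)
$- 220 \left(\left(1 + 5\right) + R{\left(-2,6 \right)}\right) = - 220 \left(\left(1 + 5\right) - 127\right) = - 220 \left(6 - 127\right) = \left(-220\right) \left(-121\right) = 26620$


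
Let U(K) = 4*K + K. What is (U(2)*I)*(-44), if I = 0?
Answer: 0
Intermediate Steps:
U(K) = 5*K
(U(2)*I)*(-44) = ((5*2)*0)*(-44) = (10*0)*(-44) = 0*(-44) = 0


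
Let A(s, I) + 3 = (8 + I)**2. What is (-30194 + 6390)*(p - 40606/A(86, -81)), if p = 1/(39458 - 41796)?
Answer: 565000758454/3113047 ≈ 1.8149e+5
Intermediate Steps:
p = -1/2338 (p = 1/(-2338) = -1/2338 ≈ -0.00042772)
A(s, I) = -3 + (8 + I)**2
(-30194 + 6390)*(p - 40606/A(86, -81)) = (-30194 + 6390)*(-1/2338 - 40606/(-3 + (8 - 81)**2)) = -23804*(-1/2338 - 40606/(-3 + (-73)**2)) = -23804*(-1/2338 - 40606/(-3 + 5329)) = -23804*(-1/2338 - 40606/5326) = -23804*(-1/2338 - 40606*1/5326) = -23804*(-1/2338 - 20303/2663) = -23804*(-47471077/6226094) = 565000758454/3113047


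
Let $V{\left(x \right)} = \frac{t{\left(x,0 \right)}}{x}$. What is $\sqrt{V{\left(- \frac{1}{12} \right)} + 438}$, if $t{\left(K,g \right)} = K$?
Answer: $\sqrt{439} \approx 20.952$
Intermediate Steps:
$V{\left(x \right)} = 1$ ($V{\left(x \right)} = \frac{x}{x} = 1$)
$\sqrt{V{\left(- \frac{1}{12} \right)} + 438} = \sqrt{1 + 438} = \sqrt{439}$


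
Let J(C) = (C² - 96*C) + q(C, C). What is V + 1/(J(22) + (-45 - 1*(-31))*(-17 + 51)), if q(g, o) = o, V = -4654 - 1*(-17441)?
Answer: 26622533/2082 ≈ 12787.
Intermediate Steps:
V = 12787 (V = -4654 + 17441 = 12787)
J(C) = C² - 95*C (J(C) = (C² - 96*C) + C = C² - 95*C)
V + 1/(J(22) + (-45 - 1*(-31))*(-17 + 51)) = 12787 + 1/(22*(-95 + 22) + (-45 - 1*(-31))*(-17 + 51)) = 12787 + 1/(22*(-73) + (-45 + 31)*34) = 12787 + 1/(-1606 - 14*34) = 12787 + 1/(-1606 - 476) = 12787 + 1/(-2082) = 12787 - 1/2082 = 26622533/2082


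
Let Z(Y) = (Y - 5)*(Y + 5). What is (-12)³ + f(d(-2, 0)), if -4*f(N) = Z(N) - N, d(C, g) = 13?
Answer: -7043/4 ≈ -1760.8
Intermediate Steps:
Z(Y) = (-5 + Y)*(5 + Y)
f(N) = 25/4 - N²/4 + N/4 (f(N) = -((-25 + N²) - N)/4 = -(-25 + N² - N)/4 = 25/4 - N²/4 + N/4)
(-12)³ + f(d(-2, 0)) = (-12)³ + (25/4 - ¼*13² + (¼)*13) = -1728 + (25/4 - ¼*169 + 13/4) = -1728 + (25/4 - 169/4 + 13/4) = -1728 - 131/4 = -7043/4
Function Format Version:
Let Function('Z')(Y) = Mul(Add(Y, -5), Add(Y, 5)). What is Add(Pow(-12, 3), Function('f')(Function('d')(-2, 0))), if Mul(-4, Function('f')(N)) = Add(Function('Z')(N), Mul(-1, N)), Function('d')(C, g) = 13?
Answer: Rational(-7043, 4) ≈ -1760.8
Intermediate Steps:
Function('Z')(Y) = Mul(Add(-5, Y), Add(5, Y))
Function('f')(N) = Add(Rational(25, 4), Mul(Rational(-1, 4), Pow(N, 2)), Mul(Rational(1, 4), N)) (Function('f')(N) = Mul(Rational(-1, 4), Add(Add(-25, Pow(N, 2)), Mul(-1, N))) = Mul(Rational(-1, 4), Add(-25, Pow(N, 2), Mul(-1, N))) = Add(Rational(25, 4), Mul(Rational(-1, 4), Pow(N, 2)), Mul(Rational(1, 4), N)))
Add(Pow(-12, 3), Function('f')(Function('d')(-2, 0))) = Add(Pow(-12, 3), Add(Rational(25, 4), Mul(Rational(-1, 4), Pow(13, 2)), Mul(Rational(1, 4), 13))) = Add(-1728, Add(Rational(25, 4), Mul(Rational(-1, 4), 169), Rational(13, 4))) = Add(-1728, Add(Rational(25, 4), Rational(-169, 4), Rational(13, 4))) = Add(-1728, Rational(-131, 4)) = Rational(-7043, 4)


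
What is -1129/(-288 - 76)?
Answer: 1129/364 ≈ 3.1016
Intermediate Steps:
-1129/(-288 - 76) = -1129/(-364) = -1/364*(-1129) = 1129/364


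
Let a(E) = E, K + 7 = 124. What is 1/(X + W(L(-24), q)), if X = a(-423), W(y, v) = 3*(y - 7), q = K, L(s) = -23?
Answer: -1/513 ≈ -0.0019493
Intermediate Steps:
K = 117 (K = -7 + 124 = 117)
q = 117
W(y, v) = -21 + 3*y (W(y, v) = 3*(-7 + y) = -21 + 3*y)
X = -423
1/(X + W(L(-24), q)) = 1/(-423 + (-21 + 3*(-23))) = 1/(-423 + (-21 - 69)) = 1/(-423 - 90) = 1/(-513) = -1/513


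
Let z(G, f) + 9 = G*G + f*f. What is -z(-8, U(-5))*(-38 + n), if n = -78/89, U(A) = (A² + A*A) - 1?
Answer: 8497760/89 ≈ 95481.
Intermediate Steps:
U(A) = -1 + 2*A² (U(A) = (A² + A²) - 1 = 2*A² - 1 = -1 + 2*A²)
z(G, f) = -9 + G² + f² (z(G, f) = -9 + (G*G + f*f) = -9 + (G² + f²) = -9 + G² + f²)
n = -78/89 (n = -78*1/89 = -78/89 ≈ -0.87640)
-z(-8, U(-5))*(-38 + n) = -(-9 + (-8)² + (-1 + 2*(-5)²)²)*(-38 - 78/89) = -(-9 + 64 + (-1 + 2*25)²)*(-3460)/89 = -(-9 + 64 + (-1 + 50)²)*(-3460)/89 = -(-9 + 64 + 49²)*(-3460)/89 = -(-9 + 64 + 2401)*(-3460)/89 = -2456*(-3460)/89 = -1*(-8497760/89) = 8497760/89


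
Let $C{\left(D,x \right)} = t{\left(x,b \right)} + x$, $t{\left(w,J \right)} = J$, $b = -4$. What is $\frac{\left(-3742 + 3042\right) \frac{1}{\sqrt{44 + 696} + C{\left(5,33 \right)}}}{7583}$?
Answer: $- \frac{20300}{765883} + \frac{1400 \sqrt{185}}{765883} \approx -0.0016425$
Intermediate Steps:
$C{\left(D,x \right)} = -4 + x$
$\frac{\left(-3742 + 3042\right) \frac{1}{\sqrt{44 + 696} + C{\left(5,33 \right)}}}{7583} = \frac{\left(-3742 + 3042\right) \frac{1}{\sqrt{44 + 696} + \left(-4 + 33\right)}}{7583} = - \frac{700}{\sqrt{740} + 29} \cdot \frac{1}{7583} = - \frac{700}{2 \sqrt{185} + 29} \cdot \frac{1}{7583} = - \frac{700}{29 + 2 \sqrt{185}} \cdot \frac{1}{7583} = - \frac{700}{7583 \left(29 + 2 \sqrt{185}\right)}$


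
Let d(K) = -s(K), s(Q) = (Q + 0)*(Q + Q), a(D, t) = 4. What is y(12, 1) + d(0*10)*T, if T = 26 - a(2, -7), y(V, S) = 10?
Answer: 10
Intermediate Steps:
s(Q) = 2*Q² (s(Q) = Q*(2*Q) = 2*Q²)
T = 22 (T = 26 - 1*4 = 26 - 4 = 22)
d(K) = -2*K²
y(12, 1) + d(0*10)*T = 10 - 2*(0*10)²*22 = 10 - 2*0²*22 = 10 - 2*0*22 = 10 + 0*22 = 10 + 0 = 10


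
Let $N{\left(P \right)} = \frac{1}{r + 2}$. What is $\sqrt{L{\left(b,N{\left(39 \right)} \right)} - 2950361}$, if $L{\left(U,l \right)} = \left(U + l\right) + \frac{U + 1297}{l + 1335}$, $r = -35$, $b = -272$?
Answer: $\frac{i \sqrt{6236108480864429970}}{1453782} \approx 1717.7 i$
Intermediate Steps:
$N{\left(P \right)} = - \frac{1}{33}$ ($N{\left(P \right)} = \frac{1}{-35 + 2} = \frac{1}{-33} = - \frac{1}{33}$)
$L{\left(U,l \right)} = U + l + \frac{1297 + U}{1335 + l}$ ($L{\left(U,l \right)} = \left(U + l\right) + \frac{1297 + U}{1335 + l} = U + l + \frac{1297 + U}{1335 + l}$)
$\sqrt{L{\left(b,N{\left(39 \right)} \right)} - 2950361} = \sqrt{\frac{1297 + \left(- \frac{1}{33}\right)^{2} + 1335 \left(- \frac{1}{33}\right) + 1336 \left(-272\right) - - \frac{272}{33}}{1335 - \frac{1}{33}} - 2950361} = \sqrt{\frac{1297 + \frac{1}{1089} - \frac{445}{11} - 363392 + \frac{272}{33}}{\frac{44054}{33}} - 2950361} = \sqrt{\frac{33}{44054} \left(- \frac{394356533}{1089}\right) - 2950361} = \sqrt{- \frac{394356533}{1453782} - 2950361} = \sqrt{- \frac{4289576071835}{1453782}} = \frac{i \sqrt{6236108480864429970}}{1453782}$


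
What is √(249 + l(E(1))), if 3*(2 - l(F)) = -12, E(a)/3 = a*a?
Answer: √255 ≈ 15.969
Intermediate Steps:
E(a) = 3*a² (E(a) = 3*(a*a) = 3*a²)
l(F) = 6 (l(F) = 2 - ⅓*(-12) = 2 + 4 = 6)
√(249 + l(E(1))) = √(249 + 6) = √255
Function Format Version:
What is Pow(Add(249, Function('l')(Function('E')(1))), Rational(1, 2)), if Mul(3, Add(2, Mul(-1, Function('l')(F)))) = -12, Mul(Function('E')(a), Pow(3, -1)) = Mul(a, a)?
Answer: Pow(255, Rational(1, 2)) ≈ 15.969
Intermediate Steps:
Function('E')(a) = Mul(3, Pow(a, 2)) (Function('E')(a) = Mul(3, Mul(a, a)) = Mul(3, Pow(a, 2)))
Function('l')(F) = 6 (Function('l')(F) = Add(2, Mul(Rational(-1, 3), -12)) = Add(2, 4) = 6)
Pow(Add(249, Function('l')(Function('E')(1))), Rational(1, 2)) = Pow(Add(249, 6), Rational(1, 2)) = Pow(255, Rational(1, 2))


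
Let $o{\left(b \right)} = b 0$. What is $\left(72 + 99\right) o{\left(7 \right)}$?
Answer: $0$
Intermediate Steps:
$o{\left(b \right)} = 0$
$\left(72 + 99\right) o{\left(7 \right)} = \left(72 + 99\right) 0 = 171 \cdot 0 = 0$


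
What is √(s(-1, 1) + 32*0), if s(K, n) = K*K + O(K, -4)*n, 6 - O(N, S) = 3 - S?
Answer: 0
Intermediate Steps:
O(N, S) = 3 + S (O(N, S) = 6 - (3 - S) = 6 + (-3 + S) = 3 + S)
s(K, n) = K² - n (s(K, n) = K*K + (3 - 4)*n = K² - n)
√(s(-1, 1) + 32*0) = √(((-1)² - 1*1) + 32*0) = √((1 - 1) + 0) = √(0 + 0) = √0 = 0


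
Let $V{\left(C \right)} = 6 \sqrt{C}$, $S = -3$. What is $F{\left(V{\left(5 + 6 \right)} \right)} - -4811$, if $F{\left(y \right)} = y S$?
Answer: $4811 - 18 \sqrt{11} \approx 4751.3$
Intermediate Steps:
$F{\left(y \right)} = - 3 y$ ($F{\left(y \right)} = y \left(-3\right) = - 3 y$)
$F{\left(V{\left(5 + 6 \right)} \right)} - -4811 = - 3 \cdot 6 \sqrt{5 + 6} - -4811 = - 3 \cdot 6 \sqrt{11} + 4811 = - 18 \sqrt{11} + 4811 = 4811 - 18 \sqrt{11}$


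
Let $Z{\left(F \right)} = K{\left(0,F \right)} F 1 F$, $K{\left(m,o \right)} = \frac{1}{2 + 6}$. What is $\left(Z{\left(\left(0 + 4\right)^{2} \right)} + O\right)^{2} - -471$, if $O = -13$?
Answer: $832$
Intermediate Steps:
$K{\left(m,o \right)} = \frac{1}{8}$
$Z{\left(F \right)} = \frac{F^{2}}{8}$ ($Z{\left(F \right)} = \frac{F}{8} \cdot 1 F = \frac{F}{8} F = \frac{F^{2}}{8}$)
$\left(Z{\left(\left(0 + 4\right)^{2} \right)} + O\right)^{2} - -471 = \left(\frac{\left(\left(0 + 4\right)^{2}\right)^{2}}{8} - 13\right)^{2} - -471 = \left(\frac{\left(4^{2}\right)^{2}}{8} - 13\right)^{2} + 471 = \left(\frac{16^{2}}{8} - 13\right)^{2} + 471 = \left(\frac{1}{8} \cdot 256 - 13\right)^{2} + 471 = \left(32 - 13\right)^{2} + 471 = 19^{2} + 471 = 361 + 471 = 832$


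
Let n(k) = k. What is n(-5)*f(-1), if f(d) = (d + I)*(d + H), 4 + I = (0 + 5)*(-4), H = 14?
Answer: 1625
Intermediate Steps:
I = -24 (I = -4 + (0 + 5)*(-4) = -4 + 5*(-4) = -4 - 20 = -24)
f(d) = (-24 + d)*(14 + d) (f(d) = (d - 24)*(d + 14) = (-24 + d)*(14 + d))
n(-5)*f(-1) = -5*(-336 + (-1)² - 10*(-1)) = -5*(-336 + 1 + 10) = -5*(-325) = 1625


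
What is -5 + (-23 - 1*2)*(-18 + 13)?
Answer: 120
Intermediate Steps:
-5 + (-23 - 1*2)*(-18 + 13) = -5 + (-23 - 2)*(-5) = -5 - 25*(-5) = -5 + 125 = 120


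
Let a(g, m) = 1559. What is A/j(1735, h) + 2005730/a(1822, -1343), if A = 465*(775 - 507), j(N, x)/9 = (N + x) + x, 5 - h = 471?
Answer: 4896564430/3755631 ≈ 1303.8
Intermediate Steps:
h = -466 (h = 5 - 1*471 = 5 - 471 = -466)
j(N, x) = 9*N + 18*x (j(N, x) = 9*((N + x) + x) = 9*(N + 2*x) = 9*N + 18*x)
A = 124620 (A = 465*268 = 124620)
A/j(1735, h) + 2005730/a(1822, -1343) = 124620/(9*1735 + 18*(-466)) + 2005730/1559 = 124620/(15615 - 8388) + 2005730*(1/1559) = 124620/7227 + 2005730/1559 = 124620*(1/7227) + 2005730/1559 = 41540/2409 + 2005730/1559 = 4896564430/3755631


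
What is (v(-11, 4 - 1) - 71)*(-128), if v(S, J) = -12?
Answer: 10624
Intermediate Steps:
(v(-11, 4 - 1) - 71)*(-128) = (-12 - 71)*(-128) = -83*(-128) = 10624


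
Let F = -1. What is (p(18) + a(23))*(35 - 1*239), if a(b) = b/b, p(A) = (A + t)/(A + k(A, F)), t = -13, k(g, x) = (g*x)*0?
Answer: -782/3 ≈ -260.67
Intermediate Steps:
k(g, x) = 0
p(A) = (-13 + A)/A (p(A) = (A - 13)/(A + 0) = (-13 + A)/A)
a(b) = 1
(p(18) + a(23))*(35 - 1*239) = ((-13 + 18)/18 + 1)*(35 - 1*239) = ((1/18)*5 + 1)*(35 - 239) = (5/18 + 1)*(-204) = (23/18)*(-204) = -782/3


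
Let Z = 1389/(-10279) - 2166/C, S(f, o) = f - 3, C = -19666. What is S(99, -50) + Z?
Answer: 9700521192/101073407 ≈ 95.975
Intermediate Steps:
S(f, o) = -3 + f
Z = -2525880/101073407 (Z = 1389/(-10279) - 2166/(-19666) = 1389*(-1/10279) - 2166*(-1/19666) = -1389/10279 + 1083/9833 = -2525880/101073407 ≈ -0.024991)
S(99, -50) + Z = (-3 + 99) - 2525880/101073407 = 96 - 2525880/101073407 = 9700521192/101073407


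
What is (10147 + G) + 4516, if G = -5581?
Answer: 9082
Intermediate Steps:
(10147 + G) + 4516 = (10147 - 5581) + 4516 = 4566 + 4516 = 9082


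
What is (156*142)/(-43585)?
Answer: -22152/43585 ≈ -0.50825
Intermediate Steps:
(156*142)/(-43585) = 22152*(-1/43585) = -22152/43585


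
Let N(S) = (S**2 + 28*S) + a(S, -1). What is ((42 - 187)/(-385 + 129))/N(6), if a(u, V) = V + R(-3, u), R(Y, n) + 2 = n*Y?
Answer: 145/46848 ≈ 0.0030951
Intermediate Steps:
R(Y, n) = -2 + Y*n (R(Y, n) = -2 + n*Y = -2 + Y*n)
a(u, V) = -2 + V - 3*u (a(u, V) = V + (-2 - 3*u) = -2 + V - 3*u)
N(S) = -3 + S**2 + 25*S (N(S) = (S**2 + 28*S) + (-2 - 1 - 3*S) = (S**2 + 28*S) + (-3 - 3*S) = -3 + S**2 + 25*S)
((42 - 187)/(-385 + 129))/N(6) = ((42 - 187)/(-385 + 129))/(-3 + 6**2 + 25*6) = (-145/(-256))/(-3 + 36 + 150) = -145*(-1/256)/183 = (145/256)*(1/183) = 145/46848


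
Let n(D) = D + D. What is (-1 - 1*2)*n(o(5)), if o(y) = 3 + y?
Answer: -48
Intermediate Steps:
n(D) = 2*D
(-1 - 1*2)*n(o(5)) = (-1 - 1*2)*(2*(3 + 5)) = (-1 - 2)*(2*8) = -3*16 = -48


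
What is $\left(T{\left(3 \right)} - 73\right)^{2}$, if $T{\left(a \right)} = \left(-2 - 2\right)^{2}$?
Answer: $3249$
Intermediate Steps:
$T{\left(a \right)} = 16$ ($T{\left(a \right)} = \left(-4\right)^{2} = 16$)
$\left(T{\left(3 \right)} - 73\right)^{2} = \left(16 - 73\right)^{2} = \left(-57\right)^{2} = 3249$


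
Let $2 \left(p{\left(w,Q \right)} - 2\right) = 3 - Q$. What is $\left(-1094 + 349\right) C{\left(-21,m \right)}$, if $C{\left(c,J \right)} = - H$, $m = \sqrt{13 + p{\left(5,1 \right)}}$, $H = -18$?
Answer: $-13410$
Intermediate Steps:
$p{\left(w,Q \right)} = \frac{7}{2} - \frac{Q}{2}$ ($p{\left(w,Q \right)} = 2 + \frac{3 - Q}{2} = 2 - \left(- \frac{3}{2} + \frac{Q}{2}\right) = \frac{7}{2} - \frac{Q}{2}$)
$m = 4$ ($m = \sqrt{13 + \left(\frac{7}{2} - \frac{1}{2}\right)} = \sqrt{13 + 3} = \sqrt{16} = 4$)
$C{\left(c,J \right)} = 18$ ($C{\left(c,J \right)} = \left(-1\right) \left(-18\right) = 18$)
$\left(-1094 + 349\right) C{\left(-21,m \right)} = \left(-1094 + 349\right) 18 = \left(-745\right) 18 = -13410$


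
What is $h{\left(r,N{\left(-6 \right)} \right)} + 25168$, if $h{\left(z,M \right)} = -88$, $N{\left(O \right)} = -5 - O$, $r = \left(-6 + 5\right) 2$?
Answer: $25080$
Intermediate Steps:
$r = -2$ ($r = \left(-1\right) 2 = -2$)
$h{\left(r,N{\left(-6 \right)} \right)} + 25168 = -88 + 25168 = 25080$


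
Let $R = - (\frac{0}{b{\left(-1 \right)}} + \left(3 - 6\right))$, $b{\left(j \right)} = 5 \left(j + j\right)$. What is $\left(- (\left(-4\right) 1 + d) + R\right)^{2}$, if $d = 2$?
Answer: $25$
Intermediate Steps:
$b{\left(j \right)} = 10 j$ ($b{\left(j \right)} = 5 \cdot 2 j = 10 j$)
$R = 3$ ($R = - (\frac{0}{10 \left(-1\right)} + \left(3 - 6\right)) = - (\frac{0}{-10} + \left(3 - 6\right)) = - (0 \left(- \frac{1}{10}\right) - 3) = - (0 - 3) = \left(-1\right) \left(-3\right) = 3$)
$\left(- (\left(-4\right) 1 + d) + R\right)^{2} = \left(- (\left(-4\right) 1 + 2) + 3\right)^{2} = \left(- (-4 + 2) + 3\right)^{2} = \left(\left(-1\right) \left(-2\right) + 3\right)^{2} = \left(2 + 3\right)^{2} = 5^{2} = 25$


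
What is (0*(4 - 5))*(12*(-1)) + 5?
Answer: 5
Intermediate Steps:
(0*(4 - 5))*(12*(-1)) + 5 = (0*(-1))*(-12) + 5 = 0*(-12) + 5 = 0 + 5 = 5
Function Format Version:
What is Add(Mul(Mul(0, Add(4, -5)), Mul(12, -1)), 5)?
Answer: 5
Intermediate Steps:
Add(Mul(Mul(0, Add(4, -5)), Mul(12, -1)), 5) = Add(Mul(Mul(0, -1), -12), 5) = Add(Mul(0, -12), 5) = Add(0, 5) = 5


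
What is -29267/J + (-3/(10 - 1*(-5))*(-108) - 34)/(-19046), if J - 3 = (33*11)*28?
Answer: -1393233028/484101705 ≈ -2.8780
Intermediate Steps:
J = 10167 (J = 3 + (33*11)*28 = 3 + 363*28 = 3 + 10164 = 10167)
-29267/J + (-3/(10 - 1*(-5))*(-108) - 34)/(-19046) = -29267/10167 + (-3/(10 - 1*(-5))*(-108) - 34)/(-19046) = -29267*1/10167 + (-3/(10 + 5)*(-108) - 34)*(-1/19046) = -29267/10167 + (-3/15*(-108) - 34)*(-1/19046) = -29267/10167 + (-3*1/15*(-108) - 34)*(-1/19046) = -29267/10167 + (-⅕*(-108) - 34)*(-1/19046) = -29267/10167 + (108/5 - 34)*(-1/19046) = -29267/10167 - 62/5*(-1/19046) = -29267/10167 + 31/47615 = -1393233028/484101705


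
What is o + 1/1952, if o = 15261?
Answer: 29789473/1952 ≈ 15261.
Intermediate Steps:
o + 1/1952 = 15261 + 1/1952 = 29789473/1952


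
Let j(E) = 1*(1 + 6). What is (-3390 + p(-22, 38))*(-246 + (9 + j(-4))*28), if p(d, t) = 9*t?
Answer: -615696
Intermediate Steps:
j(E) = 7 (j(E) = 1*7 = 7)
(-3390 + p(-22, 38))*(-246 + (9 + j(-4))*28) = (-3390 + 9*38)*(-246 + (9 + 7)*28) = (-3390 + 342)*(-246 + 16*28) = -3048*(-246 + 448) = -3048*202 = -615696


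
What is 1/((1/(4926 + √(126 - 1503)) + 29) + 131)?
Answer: 3882701406/621233013121 + 9*I*√17/621233013121 ≈ 0.00625 + 5.9733e-11*I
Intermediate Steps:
1/((1/(4926 + √(126 - 1503)) + 29) + 131) = 1/((1/(4926 + √(-1377)) + 29) + 131) = 1/((1/(4926 + 9*I*√17) + 29) + 131) = 1/((29 + 1/(4926 + 9*I*√17)) + 131) = 1/(160 + 1/(4926 + 9*I*√17))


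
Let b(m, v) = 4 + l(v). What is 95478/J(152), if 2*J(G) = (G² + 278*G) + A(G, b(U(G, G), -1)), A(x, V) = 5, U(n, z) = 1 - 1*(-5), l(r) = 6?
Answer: 190956/65365 ≈ 2.9214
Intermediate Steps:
U(n, z) = 6 (U(n, z) = 1 + 5 = 6)
b(m, v) = 10 (b(m, v) = 4 + 6 = 10)
J(G) = 5/2 + G²/2 + 139*G (J(G) = ((G² + 278*G) + 5)/2 = (5 + G² + 278*G)/2 = 5/2 + G²/2 + 139*G)
95478/J(152) = 95478/(5/2 + (½)*152² + 139*152) = 95478/(5/2 + (½)*23104 + 21128) = 95478/(5/2 + 11552 + 21128) = 95478/(65365/2) = 95478*(2/65365) = 190956/65365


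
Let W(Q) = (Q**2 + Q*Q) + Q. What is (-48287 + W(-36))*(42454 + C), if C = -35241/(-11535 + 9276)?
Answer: -1462459499179/753 ≈ -1.9422e+9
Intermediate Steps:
W(Q) = Q + 2*Q**2 (W(Q) = (Q**2 + Q**2) + Q = 2*Q**2 + Q = Q + 2*Q**2)
C = 11747/753 (C = -35241/(-2259) = -35241*(-1/2259) = 11747/753 ≈ 15.600)
(-48287 + W(-36))*(42454 + C) = (-48287 - 36*(1 + 2*(-36)))*(42454 + 11747/753) = (-48287 - 36*(1 - 72))*(31979609/753) = (-48287 - 36*(-71))*(31979609/753) = (-48287 + 2556)*(31979609/753) = -45731*31979609/753 = -1462459499179/753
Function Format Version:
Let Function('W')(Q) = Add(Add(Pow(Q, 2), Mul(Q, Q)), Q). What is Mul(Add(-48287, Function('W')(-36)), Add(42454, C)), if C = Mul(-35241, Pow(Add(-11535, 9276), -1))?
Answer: Rational(-1462459499179, 753) ≈ -1.9422e+9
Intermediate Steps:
Function('W')(Q) = Add(Q, Mul(2, Pow(Q, 2))) (Function('W')(Q) = Add(Add(Pow(Q, 2), Pow(Q, 2)), Q) = Add(Mul(2, Pow(Q, 2)), Q) = Add(Q, Mul(2, Pow(Q, 2))))
C = Rational(11747, 753) (C = Mul(-35241, Pow(-2259, -1)) = Mul(-35241, Rational(-1, 2259)) = Rational(11747, 753) ≈ 15.600)
Mul(Add(-48287, Function('W')(-36)), Add(42454, C)) = Mul(Add(-48287, Mul(-36, Add(1, Mul(2, -36)))), Add(42454, Rational(11747, 753))) = Mul(Add(-48287, Mul(-36, Add(1, -72))), Rational(31979609, 753)) = Mul(Add(-48287, Mul(-36, -71)), Rational(31979609, 753)) = Mul(Add(-48287, 2556), Rational(31979609, 753)) = Mul(-45731, Rational(31979609, 753)) = Rational(-1462459499179, 753)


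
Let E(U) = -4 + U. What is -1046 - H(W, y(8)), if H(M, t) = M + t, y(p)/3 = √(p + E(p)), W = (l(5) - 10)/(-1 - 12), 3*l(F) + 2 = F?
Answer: -13607/13 - 6*√3 ≈ -1057.1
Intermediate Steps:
l(F) = -⅔ + F/3
W = 9/13 (W = ((-⅔ + (⅓)*5) - 10)/(-1 - 12) = ((-⅔ + 5/3) - 10)/(-13) = (1 - 10)*(-1/13) = -9*(-1/13) = 9/13 ≈ 0.69231)
y(p) = 3*√(-4 + 2*p) (y(p) = 3*√(p + (-4 + p)) = 3*√(-4 + 2*p))
-1046 - H(W, y(8)) = -1046 - (9/13 + 3*√(-4 + 2*8)) = -1046 - (9/13 + 3*√(-4 + 16)) = -1046 - (9/13 + 3*√12) = -1046 - (9/13 + 3*(2*√3)) = -1046 - (9/13 + 6*√3) = -1046 + (-9/13 - 6*√3) = -13607/13 - 6*√3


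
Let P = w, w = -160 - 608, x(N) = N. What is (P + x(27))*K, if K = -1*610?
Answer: 452010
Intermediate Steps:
K = -610
w = -768
P = -768
(P + x(27))*K = (-768 + 27)*(-610) = -741*(-610) = 452010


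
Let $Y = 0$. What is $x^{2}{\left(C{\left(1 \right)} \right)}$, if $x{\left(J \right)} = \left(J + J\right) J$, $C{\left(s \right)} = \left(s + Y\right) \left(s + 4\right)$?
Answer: $2500$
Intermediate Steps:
$C{\left(s \right)} = s \left(4 + s\right)$ ($C{\left(s \right)} = \left(s + 0\right) \left(s + 4\right) = s \left(4 + s\right)$)
$x{\left(J \right)} = 2 J^{2}$ ($x{\left(J \right)} = 2 J J = 2 J^{2}$)
$x^{2}{\left(C{\left(1 \right)} \right)} = \left(2 \left(1 \left(4 + 1\right)\right)^{2}\right)^{2} = \left(2 \left(1 \cdot 5\right)^{2}\right)^{2} = \left(2 \cdot 5^{2}\right)^{2} = \left(2 \cdot 25\right)^{2} = 50^{2} = 2500$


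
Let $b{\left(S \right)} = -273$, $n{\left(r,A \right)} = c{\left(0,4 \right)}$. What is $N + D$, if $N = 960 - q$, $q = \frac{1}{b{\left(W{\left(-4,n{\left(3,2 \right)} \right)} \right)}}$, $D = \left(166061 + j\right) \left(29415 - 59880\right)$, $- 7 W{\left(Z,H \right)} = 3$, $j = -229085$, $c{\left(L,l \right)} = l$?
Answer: $\frac{524167403761}{273} \approx 1.92 \cdot 10^{9}$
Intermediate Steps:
$n{\left(r,A \right)} = 4$
$W{\left(Z,H \right)} = - \frac{3}{7}$ ($W{\left(Z,H \right)} = \left(- \frac{1}{7}\right) 3 = - \frac{3}{7}$)
$D = 1920026160$ ($D = \left(166061 - 229085\right) \left(29415 - 59880\right) = \left(-63024\right) \left(-30465\right) = 1920026160$)
$q = - \frac{1}{273}$ ($q = \frac{1}{-273} = - \frac{1}{273} \approx -0.003663$)
$N = \frac{262081}{273}$ ($N = 960 - - \frac{1}{273} = 960 + \frac{1}{273} = \frac{262081}{273} \approx 960.0$)
$N + D = \frac{262081}{273} + 1920026160 = \frac{524167403761}{273}$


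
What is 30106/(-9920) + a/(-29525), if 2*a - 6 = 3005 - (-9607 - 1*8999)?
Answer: -99609997/29288800 ≈ -3.4010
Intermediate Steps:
a = 21617/2 (a = 3 + (3005 - (-9607 - 1*8999))/2 = 3 + (3005 - (-9607 - 8999))/2 = 3 + (3005 - 1*(-18606))/2 = 3 + (3005 + 18606)/2 = 3 + (½)*21611 = 3 + 21611/2 = 21617/2 ≈ 10809.)
30106/(-9920) + a/(-29525) = 30106/(-9920) + (21617/2)/(-29525) = 30106*(-1/9920) + (21617/2)*(-1/29525) = -15053/4960 - 21617/59050 = -99609997/29288800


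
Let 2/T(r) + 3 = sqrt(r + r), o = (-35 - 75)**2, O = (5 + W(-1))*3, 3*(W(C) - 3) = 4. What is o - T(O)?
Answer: 568694/47 - 4*sqrt(14)/47 ≈ 12100.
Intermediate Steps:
W(C) = 13/3 (W(C) = 3 + (1/3)*4 = 3 + 4/3 = 13/3)
O = 28 (O = (5 + 13/3)*3 = (28/3)*3 = 28)
o = 12100 (o = (-110)**2 = 12100)
T(r) = 2/(-3 + sqrt(2)*sqrt(r)) (T(r) = 2/(-3 + sqrt(r + r)) = 2/(-3 + sqrt(2*r)) = 2/(-3 + sqrt(2)*sqrt(r)))
o - T(O) = 12100 - 2/(-3 + sqrt(2)*sqrt(28)) = 12100 - 2/(-3 + sqrt(2)*(2*sqrt(7))) = 12100 - 2/(-3 + 2*sqrt(14))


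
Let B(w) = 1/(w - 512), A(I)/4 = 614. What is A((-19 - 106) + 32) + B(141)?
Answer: 911175/371 ≈ 2456.0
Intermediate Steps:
A(I) = 2456 (A(I) = 4*614 = 2456)
B(w) = 1/(-512 + w)
A((-19 - 106) + 32) + B(141) = 2456 + 1/(-512 + 141) = 2456 + 1/(-371) = 2456 - 1/371 = 911175/371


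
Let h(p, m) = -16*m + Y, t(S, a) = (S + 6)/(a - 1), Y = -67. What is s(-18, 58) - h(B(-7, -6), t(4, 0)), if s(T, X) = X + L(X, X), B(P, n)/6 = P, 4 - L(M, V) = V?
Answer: -89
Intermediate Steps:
L(M, V) = 4 - V
t(S, a) = (6 + S)/(-1 + a)
B(P, n) = 6*P
h(p, m) = -67 - 16*m (h(p, m) = -16*m - 67 = -67 - 16*m)
s(T, X) = 4 (s(T, X) = X + (4 - X) = 4)
s(-18, 58) - h(B(-7, -6), t(4, 0)) = 4 - (-67 - 16*(6 + 4)/(-1 + 0)) = 4 - (-67 - 16*10/(-1)) = 4 - (-67 - (-16)*10) = 4 - (-67 - 16*(-10)) = 4 - (-67 + 160) = 4 - 1*93 = 4 - 93 = -89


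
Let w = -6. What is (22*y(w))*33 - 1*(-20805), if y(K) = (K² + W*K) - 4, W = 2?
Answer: 35325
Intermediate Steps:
y(K) = -4 + K² + 2*K (y(K) = (K² + 2*K) - 4 = -4 + K² + 2*K)
(22*y(w))*33 - 1*(-20805) = (22*(-4 + (-6)² + 2*(-6)))*33 - 1*(-20805) = (22*(-4 + 36 - 12))*33 + 20805 = (22*20)*33 + 20805 = 440*33 + 20805 = 14520 + 20805 = 35325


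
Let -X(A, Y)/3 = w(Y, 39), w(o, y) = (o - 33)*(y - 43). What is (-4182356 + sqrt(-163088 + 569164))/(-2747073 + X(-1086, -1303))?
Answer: 4182356/2763105 - 22*sqrt(839)/2763105 ≈ 1.5134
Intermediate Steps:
w(o, y) = (-43 + y)*(-33 + o) (w(o, y) = (-33 + o)*(-43 + y) = (-43 + y)*(-33 + o))
X(A, Y) = -396 + 12*Y (X(A, Y) = -3*(1419 - 43*Y - 33*39 + Y*39) = -3*(1419 - 43*Y - 1287 + 39*Y) = -3*(132 - 4*Y) = -396 + 12*Y)
(-4182356 + sqrt(-163088 + 569164))/(-2747073 + X(-1086, -1303)) = (-4182356 + sqrt(-163088 + 569164))/(-2747073 + (-396 + 12*(-1303))) = (-4182356 + sqrt(406076))/(-2747073 + (-396 - 15636)) = (-4182356 + 22*sqrt(839))/(-2747073 - 16032) = (-4182356 + 22*sqrt(839))/(-2763105) = (-4182356 + 22*sqrt(839))*(-1/2763105) = 4182356/2763105 - 22*sqrt(839)/2763105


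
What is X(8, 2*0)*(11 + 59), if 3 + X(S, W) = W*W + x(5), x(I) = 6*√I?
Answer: -210 + 420*√5 ≈ 729.15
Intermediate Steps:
X(S, W) = -3 + W² + 6*√5 (X(S, W) = -3 + (W*W + 6*√5) = -3 + (W² + 6*√5) = -3 + W² + 6*√5)
X(8, 2*0)*(11 + 59) = (-3 + (2*0)² + 6*√5)*(11 + 59) = (-3 + 0² + 6*√5)*70 = (-3 + 0 + 6*√5)*70 = (-3 + 6*√5)*70 = -210 + 420*√5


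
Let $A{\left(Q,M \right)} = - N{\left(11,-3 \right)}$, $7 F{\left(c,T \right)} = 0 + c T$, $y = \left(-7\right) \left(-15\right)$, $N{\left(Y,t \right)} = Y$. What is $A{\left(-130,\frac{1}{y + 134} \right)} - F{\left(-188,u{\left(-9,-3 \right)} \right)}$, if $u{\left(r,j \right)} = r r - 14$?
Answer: $\frac{12519}{7} \approx 1788.4$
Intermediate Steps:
$u{\left(r,j \right)} = -14 + r^{2}$ ($u{\left(r,j \right)} = r^{2} - 14 = -14 + r^{2}$)
$y = 105$
$F{\left(c,T \right)} = \frac{T c}{7}$ ($F{\left(c,T \right)} = \frac{0 + c T}{7} = \frac{0 + T c}{7} = \frac{T c}{7}$)
$A{\left(Q,M \right)} = -11$ ($A{\left(Q,M \right)} = \left(-1\right) 11 = -11$)
$A{\left(-130,\frac{1}{y + 134} \right)} - F{\left(-188,u{\left(-9,-3 \right)} \right)} = -11 - \frac{1}{7} \left(-14 + \left(-9\right)^{2}\right) \left(-188\right) = -11 - \frac{1}{7} \left(-14 + 81\right) \left(-188\right) = -11 - \frac{1}{7} \cdot 67 \left(-188\right) = -11 - - \frac{12596}{7} = -11 + \frac{12596}{7} = \frac{12519}{7}$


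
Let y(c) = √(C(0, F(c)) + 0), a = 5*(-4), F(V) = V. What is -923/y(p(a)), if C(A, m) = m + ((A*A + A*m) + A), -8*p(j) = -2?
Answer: -1846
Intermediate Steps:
a = -20
p(j) = ¼ (p(j) = -⅛*(-2) = ¼)
C(A, m) = A + m + A² + A*m (C(A, m) = m + ((A² + A*m) + A) = m + (A + A² + A*m) = A + m + A² + A*m)
y(c) = √c (y(c) = √((0 + c + 0² + 0*c) + 0) = √((0 + c + 0 + 0) + 0) = √(c + 0) = √c)
-923/y(p(a)) = -923/(√(¼)) = -923/½ = -923*2 = -1846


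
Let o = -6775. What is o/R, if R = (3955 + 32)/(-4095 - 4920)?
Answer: 20358875/1329 ≈ 15319.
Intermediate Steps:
R = -1329/3005 (R = 3987/(-9015) = 3987*(-1/9015) = -1329/3005 ≈ -0.44226)
o/R = -6775/(-1329/3005) = -6775*(-3005/1329) = 20358875/1329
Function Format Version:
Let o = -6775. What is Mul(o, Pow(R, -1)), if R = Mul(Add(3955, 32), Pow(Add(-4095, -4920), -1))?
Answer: Rational(20358875, 1329) ≈ 15319.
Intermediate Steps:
R = Rational(-1329, 3005) (R = Mul(3987, Pow(-9015, -1)) = Mul(3987, Rational(-1, 9015)) = Rational(-1329, 3005) ≈ -0.44226)
Mul(o, Pow(R, -1)) = Mul(-6775, Pow(Rational(-1329, 3005), -1)) = Mul(-6775, Rational(-3005, 1329)) = Rational(20358875, 1329)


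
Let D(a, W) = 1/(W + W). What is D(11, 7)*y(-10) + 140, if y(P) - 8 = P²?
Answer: 1034/7 ≈ 147.71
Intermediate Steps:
D(a, W) = 1/(2*W)
y(P) = 8 + P²
D(11, 7)*y(-10) + 140 = ((½)/7)*(8 + (-10)²) + 140 = ((½)*(⅐))*(8 + 100) + 140 = (1/14)*108 + 140 = 54/7 + 140 = 1034/7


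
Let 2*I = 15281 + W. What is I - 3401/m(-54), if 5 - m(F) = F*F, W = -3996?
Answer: 32857437/5822 ≈ 5643.7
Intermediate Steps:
m(F) = 5 - F² (m(F) = 5 - F*F = 5 - F²)
I = 11285/2 (I = (15281 - 3996)/2 = (½)*11285 = 11285/2 ≈ 5642.5)
I - 3401/m(-54) = 11285/2 - 3401/(5 - 1*(-54)²) = 11285/2 - 3401/(5 - 1*2916) = 11285/2 - 3401/(5 - 2916) = 11285/2 - 3401/(-2911) = 11285/2 - 3401*(-1/2911) = 11285/2 + 3401/2911 = 32857437/5822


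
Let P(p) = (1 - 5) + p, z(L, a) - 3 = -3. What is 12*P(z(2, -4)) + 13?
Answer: -35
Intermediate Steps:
z(L, a) = 0 (z(L, a) = 3 - 3 = 0)
P(p) = -4 + p
12*P(z(2, -4)) + 13 = 12*(-4 + 0) + 13 = 12*(-4) + 13 = -48 + 13 = -35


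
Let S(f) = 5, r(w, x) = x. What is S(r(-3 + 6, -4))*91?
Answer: 455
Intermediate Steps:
S(r(-3 + 6, -4))*91 = 5*91 = 455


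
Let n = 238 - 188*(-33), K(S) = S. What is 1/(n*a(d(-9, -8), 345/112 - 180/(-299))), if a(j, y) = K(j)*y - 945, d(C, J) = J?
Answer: -2093/13138732785 ≈ -1.5930e-7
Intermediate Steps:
a(j, y) = -945 + j*y (a(j, y) = j*y - 945 = -945 + j*y)
n = 6442 (n = 238 + 6204 = 6442)
1/(n*a(d(-9, -8), 345/112 - 180/(-299))) = 1/(6442*(-945 - 8*(345/112 - 180/(-299)))) = 1/(6442*(-945 - 8*(345*(1/112) - 180*(-1/299)))) = 1/(6442*(-945 - 8*(345/112 + 180/299))) = 1/(6442*(-945 - 8*123315/33488)) = 1/(6442*(-945 - 123315/4186)) = 1/(6442*(-4079085/4186)) = (1/6442)*(-4186/4079085) = -2093/13138732785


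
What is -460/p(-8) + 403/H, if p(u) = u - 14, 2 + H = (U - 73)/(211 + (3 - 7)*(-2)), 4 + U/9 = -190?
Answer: -451717/24827 ≈ -18.195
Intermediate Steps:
U = -1746 (U = -36 + 9*(-190) = -36 - 1710 = -1746)
H = -2257/219 (H = -2 + (-1746 - 73)/(211 + (3 - 7)*(-2)) = -2 - 1819/(211 - 4*(-2)) = -2 - 1819/(211 + 8) = -2 - 1819/219 = -2257/219 ≈ -10.306)
p(u) = -14 + u
-460/p(-8) + 403/H = -460/(-14 - 8) + 403/(-2257/219) = -460/(-22) + 403*(-219/2257) = -460*(-1/22) - 88257/2257 = 230/11 - 88257/2257 = -451717/24827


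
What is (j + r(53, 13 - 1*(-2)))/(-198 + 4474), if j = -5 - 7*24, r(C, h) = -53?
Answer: -113/2138 ≈ -0.052853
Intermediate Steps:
j = -173 (j = -5 - 168 = -173)
(j + r(53, 13 - 1*(-2)))/(-198 + 4474) = (-173 - 53)/(-198 + 4474) = -226/4276 = -226*1/4276 = -113/2138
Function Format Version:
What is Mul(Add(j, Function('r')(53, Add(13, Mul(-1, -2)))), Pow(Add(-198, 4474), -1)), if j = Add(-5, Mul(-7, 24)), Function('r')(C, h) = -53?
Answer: Rational(-113, 2138) ≈ -0.052853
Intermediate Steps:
j = -173 (j = Add(-5, -168) = -173)
Mul(Add(j, Function('r')(53, Add(13, Mul(-1, -2)))), Pow(Add(-198, 4474), -1)) = Mul(Add(-173, -53), Pow(Add(-198, 4474), -1)) = Mul(-226, Pow(4276, -1)) = Mul(-226, Rational(1, 4276)) = Rational(-113, 2138)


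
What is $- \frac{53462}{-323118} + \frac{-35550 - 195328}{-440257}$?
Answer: $\frac{49068928669}{71127480663} \approx 0.68987$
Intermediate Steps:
$- \frac{53462}{-323118} + \frac{-35550 - 195328}{-440257} = \left(-53462\right) \left(- \frac{1}{323118}\right) + \left(-35550 - 195328\right) \left(- \frac{1}{440257}\right) = \frac{26731}{161559} - - \frac{230878}{440257} = \frac{26731}{161559} + \frac{230878}{440257} = \frac{49068928669}{71127480663}$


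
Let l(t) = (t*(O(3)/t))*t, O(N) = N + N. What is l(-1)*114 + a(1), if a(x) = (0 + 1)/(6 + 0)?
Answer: -4103/6 ≈ -683.83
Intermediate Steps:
O(N) = 2*N
a(x) = 1/6
l(t) = 6*t (l(t) = (t*((2*3)/t))*t = (t*(6/t))*t = 6*t)
l(-1)*114 + a(1) = (6*(-1))*114 + 1/6 = -6*114 + 1/6 = -684 + 1/6 = -4103/6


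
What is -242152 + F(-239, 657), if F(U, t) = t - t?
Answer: -242152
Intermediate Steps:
F(U, t) = 0
-242152 + F(-239, 657) = -242152 + 0 = -242152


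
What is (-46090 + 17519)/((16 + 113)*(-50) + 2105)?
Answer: 28571/4345 ≈ 6.5756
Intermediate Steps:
(-46090 + 17519)/((16 + 113)*(-50) + 2105) = -28571/(129*(-50) + 2105) = -28571/(-6450 + 2105) = -28571/(-4345) = -28571*(-1/4345) = 28571/4345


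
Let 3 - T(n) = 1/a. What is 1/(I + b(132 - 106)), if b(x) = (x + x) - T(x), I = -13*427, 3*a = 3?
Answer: -1/5501 ≈ -0.00018179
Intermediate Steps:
a = 1 (a = (1/3)*3 = 1)
T(n) = 2 (T(n) = 3 - 1/1 = 3 - 1*1 = 3 - 1 = 2)
I = -5551
b(x) = -2 + 2*x (b(x) = (x + x) - 1*2 = 2*x - 2 = -2 + 2*x)
1/(I + b(132 - 106)) = 1/(-5551 + (-2 + 2*(132 - 106))) = 1/(-5551 + (-2 + 2*26)) = 1/(-5551 + (-2 + 52)) = 1/(-5551 + 50) = 1/(-5501) = -1/5501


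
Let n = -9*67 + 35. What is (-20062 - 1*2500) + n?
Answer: -23130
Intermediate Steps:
n = -568 (n = -603 + 35 = -568)
(-20062 - 1*2500) + n = (-20062 - 1*2500) - 568 = (-20062 - 2500) - 568 = -22562 - 568 = -23130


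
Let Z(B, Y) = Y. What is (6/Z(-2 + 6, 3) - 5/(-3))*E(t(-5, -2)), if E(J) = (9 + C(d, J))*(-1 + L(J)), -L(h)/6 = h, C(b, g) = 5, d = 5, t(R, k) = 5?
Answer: -4774/3 ≈ -1591.3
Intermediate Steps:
L(h) = -6*h
E(J) = -14 - 84*J (E(J) = (9 + 5)*(-1 - 6*J) = 14*(-1 - 6*J) = -14 - 84*J)
(6/Z(-2 + 6, 3) - 5/(-3))*E(t(-5, -2)) = (6/3 - 5/(-3))*(-14 - 84*5) = (6*(⅓) - 5*(-⅓))*(-14 - 420) = (2 + 5/3)*(-434) = (11/3)*(-434) = -4774/3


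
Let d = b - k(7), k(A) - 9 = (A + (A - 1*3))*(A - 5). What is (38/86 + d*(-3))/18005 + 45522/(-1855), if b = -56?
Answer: -7044592264/287233765 ≈ -24.526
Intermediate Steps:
k(A) = 9 + (-5 + A)*(-3 + 2*A) (k(A) = 9 + (A + (A - 1*3))*(A - 5) = 9 + (A + (A - 3))*(-5 + A) = 9 + (A + (-3 + A))*(-5 + A) = 9 + (-3 + 2*A)*(-5 + A) = 9 + (-5 + A)*(-3 + 2*A))
d = -87 (d = -56 - (24 - 13*7 + 2*7²) = -56 - (24 - 91 + 2*49) = -56 - (24 - 91 + 98) = -56 - 1*31 = -56 - 31 = -87)
(38/86 + d*(-3))/18005 + 45522/(-1855) = (38/86 - 87*(-3))/18005 + 45522/(-1855) = (38*(1/86) + 261)*(1/18005) + 45522*(-1/1855) = (19/43 + 261)*(1/18005) - 45522/1855 = (11242/43)*(1/18005) - 45522/1855 = 11242/774215 - 45522/1855 = -7044592264/287233765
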